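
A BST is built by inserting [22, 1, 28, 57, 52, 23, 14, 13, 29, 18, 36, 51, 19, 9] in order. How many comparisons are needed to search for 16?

Search path for 16: 22 -> 1 -> 14 -> 18
Found: False
Comparisons: 4


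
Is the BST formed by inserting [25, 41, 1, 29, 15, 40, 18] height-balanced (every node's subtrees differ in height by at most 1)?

Tree (level-order array): [25, 1, 41, None, 15, 29, None, None, 18, None, 40]
Definition: a tree is height-balanced if, at every node, |h(left) - h(right)| <= 1 (empty subtree has height -1).
Bottom-up per-node check:
  node 18: h_left=-1, h_right=-1, diff=0 [OK], height=0
  node 15: h_left=-1, h_right=0, diff=1 [OK], height=1
  node 1: h_left=-1, h_right=1, diff=2 [FAIL (|-1-1|=2 > 1)], height=2
  node 40: h_left=-1, h_right=-1, diff=0 [OK], height=0
  node 29: h_left=-1, h_right=0, diff=1 [OK], height=1
  node 41: h_left=1, h_right=-1, diff=2 [FAIL (|1--1|=2 > 1)], height=2
  node 25: h_left=2, h_right=2, diff=0 [OK], height=3
Node 1 violates the condition: |-1 - 1| = 2 > 1.
Result: Not balanced


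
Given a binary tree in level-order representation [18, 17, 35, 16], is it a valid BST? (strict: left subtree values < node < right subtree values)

Level-order array: [18, 17, 35, 16]
Validate using subtree bounds (lo, hi): at each node, require lo < value < hi,
then recurse left with hi=value and right with lo=value.
Preorder trace (stopping at first violation):
  at node 18 with bounds (-inf, +inf): OK
  at node 17 with bounds (-inf, 18): OK
  at node 16 with bounds (-inf, 17): OK
  at node 35 with bounds (18, +inf): OK
No violation found at any node.
Result: Valid BST


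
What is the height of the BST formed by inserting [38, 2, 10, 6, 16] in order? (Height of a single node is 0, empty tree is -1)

Insertion order: [38, 2, 10, 6, 16]
Tree (level-order array): [38, 2, None, None, 10, 6, 16]
Compute height bottom-up (empty subtree = -1):
  height(6) = 1 + max(-1, -1) = 0
  height(16) = 1 + max(-1, -1) = 0
  height(10) = 1 + max(0, 0) = 1
  height(2) = 1 + max(-1, 1) = 2
  height(38) = 1 + max(2, -1) = 3
Height = 3


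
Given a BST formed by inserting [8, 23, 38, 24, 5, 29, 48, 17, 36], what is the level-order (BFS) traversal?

Tree insertion order: [8, 23, 38, 24, 5, 29, 48, 17, 36]
Tree (level-order array): [8, 5, 23, None, None, 17, 38, None, None, 24, 48, None, 29, None, None, None, 36]
BFS from the root, enqueuing left then right child of each popped node:
  queue [8] -> pop 8, enqueue [5, 23], visited so far: [8]
  queue [5, 23] -> pop 5, enqueue [none], visited so far: [8, 5]
  queue [23] -> pop 23, enqueue [17, 38], visited so far: [8, 5, 23]
  queue [17, 38] -> pop 17, enqueue [none], visited so far: [8, 5, 23, 17]
  queue [38] -> pop 38, enqueue [24, 48], visited so far: [8, 5, 23, 17, 38]
  queue [24, 48] -> pop 24, enqueue [29], visited so far: [8, 5, 23, 17, 38, 24]
  queue [48, 29] -> pop 48, enqueue [none], visited so far: [8, 5, 23, 17, 38, 24, 48]
  queue [29] -> pop 29, enqueue [36], visited so far: [8, 5, 23, 17, 38, 24, 48, 29]
  queue [36] -> pop 36, enqueue [none], visited so far: [8, 5, 23, 17, 38, 24, 48, 29, 36]
Result: [8, 5, 23, 17, 38, 24, 48, 29, 36]


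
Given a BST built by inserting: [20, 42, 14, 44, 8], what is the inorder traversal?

Tree insertion order: [20, 42, 14, 44, 8]
Tree (level-order array): [20, 14, 42, 8, None, None, 44]
Inorder traversal: [8, 14, 20, 42, 44]


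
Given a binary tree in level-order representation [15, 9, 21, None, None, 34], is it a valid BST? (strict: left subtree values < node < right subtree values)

Level-order array: [15, 9, 21, None, None, 34]
Validate using subtree bounds (lo, hi): at each node, require lo < value < hi,
then recurse left with hi=value and right with lo=value.
Preorder trace (stopping at first violation):
  at node 15 with bounds (-inf, +inf): OK
  at node 9 with bounds (-inf, 15): OK
  at node 21 with bounds (15, +inf): OK
  at node 34 with bounds (15, 21): VIOLATION
Node 34 violates its bound: not (15 < 34 < 21).
Result: Not a valid BST


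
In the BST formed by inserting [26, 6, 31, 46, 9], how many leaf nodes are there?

Tree built from: [26, 6, 31, 46, 9]
Tree (level-order array): [26, 6, 31, None, 9, None, 46]
Rule: A leaf has 0 children.
Per-node child counts:
  node 26: 2 child(ren)
  node 6: 1 child(ren)
  node 9: 0 child(ren)
  node 31: 1 child(ren)
  node 46: 0 child(ren)
Matching nodes: [9, 46]
Count of leaf nodes: 2


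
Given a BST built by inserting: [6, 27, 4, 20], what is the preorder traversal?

Tree insertion order: [6, 27, 4, 20]
Tree (level-order array): [6, 4, 27, None, None, 20]
Preorder traversal: [6, 4, 27, 20]


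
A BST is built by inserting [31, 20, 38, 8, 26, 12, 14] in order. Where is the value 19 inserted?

Starting tree (level order): [31, 20, 38, 8, 26, None, None, None, 12, None, None, None, 14]
Insertion path: 31 -> 20 -> 8 -> 12 -> 14
Result: insert 19 as right child of 14
Final tree (level order): [31, 20, 38, 8, 26, None, None, None, 12, None, None, None, 14, None, 19]


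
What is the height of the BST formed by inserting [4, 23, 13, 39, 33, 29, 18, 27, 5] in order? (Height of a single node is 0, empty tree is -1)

Insertion order: [4, 23, 13, 39, 33, 29, 18, 27, 5]
Tree (level-order array): [4, None, 23, 13, 39, 5, 18, 33, None, None, None, None, None, 29, None, 27]
Compute height bottom-up (empty subtree = -1):
  height(5) = 1 + max(-1, -1) = 0
  height(18) = 1 + max(-1, -1) = 0
  height(13) = 1 + max(0, 0) = 1
  height(27) = 1 + max(-1, -1) = 0
  height(29) = 1 + max(0, -1) = 1
  height(33) = 1 + max(1, -1) = 2
  height(39) = 1 + max(2, -1) = 3
  height(23) = 1 + max(1, 3) = 4
  height(4) = 1 + max(-1, 4) = 5
Height = 5


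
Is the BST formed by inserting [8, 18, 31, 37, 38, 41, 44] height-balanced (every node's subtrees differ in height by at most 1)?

Tree (level-order array): [8, None, 18, None, 31, None, 37, None, 38, None, 41, None, 44]
Definition: a tree is height-balanced if, at every node, |h(left) - h(right)| <= 1 (empty subtree has height -1).
Bottom-up per-node check:
  node 44: h_left=-1, h_right=-1, diff=0 [OK], height=0
  node 41: h_left=-1, h_right=0, diff=1 [OK], height=1
  node 38: h_left=-1, h_right=1, diff=2 [FAIL (|-1-1|=2 > 1)], height=2
  node 37: h_left=-1, h_right=2, diff=3 [FAIL (|-1-2|=3 > 1)], height=3
  node 31: h_left=-1, h_right=3, diff=4 [FAIL (|-1-3|=4 > 1)], height=4
  node 18: h_left=-1, h_right=4, diff=5 [FAIL (|-1-4|=5 > 1)], height=5
  node 8: h_left=-1, h_right=5, diff=6 [FAIL (|-1-5|=6 > 1)], height=6
Node 38 violates the condition: |-1 - 1| = 2 > 1.
Result: Not balanced


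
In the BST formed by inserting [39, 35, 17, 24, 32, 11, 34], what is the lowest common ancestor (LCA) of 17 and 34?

Tree insertion order: [39, 35, 17, 24, 32, 11, 34]
Tree (level-order array): [39, 35, None, 17, None, 11, 24, None, None, None, 32, None, 34]
In a BST, the LCA of p=17, q=34 is the first node v on the
root-to-leaf path with p <= v <= q (go left if both < v, right if both > v).
Walk from root:
  at 39: both 17 and 34 < 39, go left
  at 35: both 17 and 34 < 35, go left
  at 17: 17 <= 17 <= 34, this is the LCA
LCA = 17


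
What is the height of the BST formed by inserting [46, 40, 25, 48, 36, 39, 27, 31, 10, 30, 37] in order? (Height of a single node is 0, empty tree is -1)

Insertion order: [46, 40, 25, 48, 36, 39, 27, 31, 10, 30, 37]
Tree (level-order array): [46, 40, 48, 25, None, None, None, 10, 36, None, None, 27, 39, None, 31, 37, None, 30]
Compute height bottom-up (empty subtree = -1):
  height(10) = 1 + max(-1, -1) = 0
  height(30) = 1 + max(-1, -1) = 0
  height(31) = 1 + max(0, -1) = 1
  height(27) = 1 + max(-1, 1) = 2
  height(37) = 1 + max(-1, -1) = 0
  height(39) = 1 + max(0, -1) = 1
  height(36) = 1 + max(2, 1) = 3
  height(25) = 1 + max(0, 3) = 4
  height(40) = 1 + max(4, -1) = 5
  height(48) = 1 + max(-1, -1) = 0
  height(46) = 1 + max(5, 0) = 6
Height = 6


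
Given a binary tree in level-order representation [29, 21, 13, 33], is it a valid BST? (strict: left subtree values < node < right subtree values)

Level-order array: [29, 21, 13, 33]
Validate using subtree bounds (lo, hi): at each node, require lo < value < hi,
then recurse left with hi=value and right with lo=value.
Preorder trace (stopping at first violation):
  at node 29 with bounds (-inf, +inf): OK
  at node 21 with bounds (-inf, 29): OK
  at node 33 with bounds (-inf, 21): VIOLATION
Node 33 violates its bound: not (-inf < 33 < 21).
Result: Not a valid BST


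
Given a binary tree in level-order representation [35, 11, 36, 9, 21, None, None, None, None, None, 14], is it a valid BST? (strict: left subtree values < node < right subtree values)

Level-order array: [35, 11, 36, 9, 21, None, None, None, None, None, 14]
Validate using subtree bounds (lo, hi): at each node, require lo < value < hi,
then recurse left with hi=value and right with lo=value.
Preorder trace (stopping at first violation):
  at node 35 with bounds (-inf, +inf): OK
  at node 11 with bounds (-inf, 35): OK
  at node 9 with bounds (-inf, 11): OK
  at node 21 with bounds (11, 35): OK
  at node 14 with bounds (21, 35): VIOLATION
Node 14 violates its bound: not (21 < 14 < 35).
Result: Not a valid BST


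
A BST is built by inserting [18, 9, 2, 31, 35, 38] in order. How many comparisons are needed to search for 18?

Search path for 18: 18
Found: True
Comparisons: 1


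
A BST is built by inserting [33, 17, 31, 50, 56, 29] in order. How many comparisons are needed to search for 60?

Search path for 60: 33 -> 50 -> 56
Found: False
Comparisons: 3


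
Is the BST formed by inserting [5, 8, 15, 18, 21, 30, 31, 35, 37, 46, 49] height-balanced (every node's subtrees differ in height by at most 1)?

Tree (level-order array): [5, None, 8, None, 15, None, 18, None, 21, None, 30, None, 31, None, 35, None, 37, None, 46, None, 49]
Definition: a tree is height-balanced if, at every node, |h(left) - h(right)| <= 1 (empty subtree has height -1).
Bottom-up per-node check:
  node 49: h_left=-1, h_right=-1, diff=0 [OK], height=0
  node 46: h_left=-1, h_right=0, diff=1 [OK], height=1
  node 37: h_left=-1, h_right=1, diff=2 [FAIL (|-1-1|=2 > 1)], height=2
  node 35: h_left=-1, h_right=2, diff=3 [FAIL (|-1-2|=3 > 1)], height=3
  node 31: h_left=-1, h_right=3, diff=4 [FAIL (|-1-3|=4 > 1)], height=4
  node 30: h_left=-1, h_right=4, diff=5 [FAIL (|-1-4|=5 > 1)], height=5
  node 21: h_left=-1, h_right=5, diff=6 [FAIL (|-1-5|=6 > 1)], height=6
  node 18: h_left=-1, h_right=6, diff=7 [FAIL (|-1-6|=7 > 1)], height=7
  node 15: h_left=-1, h_right=7, diff=8 [FAIL (|-1-7|=8 > 1)], height=8
  node 8: h_left=-1, h_right=8, diff=9 [FAIL (|-1-8|=9 > 1)], height=9
  node 5: h_left=-1, h_right=9, diff=10 [FAIL (|-1-9|=10 > 1)], height=10
Node 37 violates the condition: |-1 - 1| = 2 > 1.
Result: Not balanced


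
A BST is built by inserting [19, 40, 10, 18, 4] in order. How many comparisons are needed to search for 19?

Search path for 19: 19
Found: True
Comparisons: 1


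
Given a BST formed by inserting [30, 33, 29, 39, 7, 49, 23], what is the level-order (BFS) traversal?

Tree insertion order: [30, 33, 29, 39, 7, 49, 23]
Tree (level-order array): [30, 29, 33, 7, None, None, 39, None, 23, None, 49]
BFS from the root, enqueuing left then right child of each popped node:
  queue [30] -> pop 30, enqueue [29, 33], visited so far: [30]
  queue [29, 33] -> pop 29, enqueue [7], visited so far: [30, 29]
  queue [33, 7] -> pop 33, enqueue [39], visited so far: [30, 29, 33]
  queue [7, 39] -> pop 7, enqueue [23], visited so far: [30, 29, 33, 7]
  queue [39, 23] -> pop 39, enqueue [49], visited so far: [30, 29, 33, 7, 39]
  queue [23, 49] -> pop 23, enqueue [none], visited so far: [30, 29, 33, 7, 39, 23]
  queue [49] -> pop 49, enqueue [none], visited so far: [30, 29, 33, 7, 39, 23, 49]
Result: [30, 29, 33, 7, 39, 23, 49]


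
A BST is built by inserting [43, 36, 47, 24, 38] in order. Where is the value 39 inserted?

Starting tree (level order): [43, 36, 47, 24, 38]
Insertion path: 43 -> 36 -> 38
Result: insert 39 as right child of 38
Final tree (level order): [43, 36, 47, 24, 38, None, None, None, None, None, 39]


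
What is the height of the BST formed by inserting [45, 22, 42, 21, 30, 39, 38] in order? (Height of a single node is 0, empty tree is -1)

Insertion order: [45, 22, 42, 21, 30, 39, 38]
Tree (level-order array): [45, 22, None, 21, 42, None, None, 30, None, None, 39, 38]
Compute height bottom-up (empty subtree = -1):
  height(21) = 1 + max(-1, -1) = 0
  height(38) = 1 + max(-1, -1) = 0
  height(39) = 1 + max(0, -1) = 1
  height(30) = 1 + max(-1, 1) = 2
  height(42) = 1 + max(2, -1) = 3
  height(22) = 1 + max(0, 3) = 4
  height(45) = 1 + max(4, -1) = 5
Height = 5


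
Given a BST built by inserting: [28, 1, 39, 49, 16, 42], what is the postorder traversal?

Tree insertion order: [28, 1, 39, 49, 16, 42]
Tree (level-order array): [28, 1, 39, None, 16, None, 49, None, None, 42]
Postorder traversal: [16, 1, 42, 49, 39, 28]


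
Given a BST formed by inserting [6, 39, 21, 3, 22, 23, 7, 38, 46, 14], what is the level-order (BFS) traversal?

Tree insertion order: [6, 39, 21, 3, 22, 23, 7, 38, 46, 14]
Tree (level-order array): [6, 3, 39, None, None, 21, 46, 7, 22, None, None, None, 14, None, 23, None, None, None, 38]
BFS from the root, enqueuing left then right child of each popped node:
  queue [6] -> pop 6, enqueue [3, 39], visited so far: [6]
  queue [3, 39] -> pop 3, enqueue [none], visited so far: [6, 3]
  queue [39] -> pop 39, enqueue [21, 46], visited so far: [6, 3, 39]
  queue [21, 46] -> pop 21, enqueue [7, 22], visited so far: [6, 3, 39, 21]
  queue [46, 7, 22] -> pop 46, enqueue [none], visited so far: [6, 3, 39, 21, 46]
  queue [7, 22] -> pop 7, enqueue [14], visited so far: [6, 3, 39, 21, 46, 7]
  queue [22, 14] -> pop 22, enqueue [23], visited so far: [6, 3, 39, 21, 46, 7, 22]
  queue [14, 23] -> pop 14, enqueue [none], visited so far: [6, 3, 39, 21, 46, 7, 22, 14]
  queue [23] -> pop 23, enqueue [38], visited so far: [6, 3, 39, 21, 46, 7, 22, 14, 23]
  queue [38] -> pop 38, enqueue [none], visited so far: [6, 3, 39, 21, 46, 7, 22, 14, 23, 38]
Result: [6, 3, 39, 21, 46, 7, 22, 14, 23, 38]


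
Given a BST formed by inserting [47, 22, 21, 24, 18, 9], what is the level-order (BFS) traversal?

Tree insertion order: [47, 22, 21, 24, 18, 9]
Tree (level-order array): [47, 22, None, 21, 24, 18, None, None, None, 9]
BFS from the root, enqueuing left then right child of each popped node:
  queue [47] -> pop 47, enqueue [22], visited so far: [47]
  queue [22] -> pop 22, enqueue [21, 24], visited so far: [47, 22]
  queue [21, 24] -> pop 21, enqueue [18], visited so far: [47, 22, 21]
  queue [24, 18] -> pop 24, enqueue [none], visited so far: [47, 22, 21, 24]
  queue [18] -> pop 18, enqueue [9], visited so far: [47, 22, 21, 24, 18]
  queue [9] -> pop 9, enqueue [none], visited so far: [47, 22, 21, 24, 18, 9]
Result: [47, 22, 21, 24, 18, 9]


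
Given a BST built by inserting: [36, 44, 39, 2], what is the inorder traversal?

Tree insertion order: [36, 44, 39, 2]
Tree (level-order array): [36, 2, 44, None, None, 39]
Inorder traversal: [2, 36, 39, 44]


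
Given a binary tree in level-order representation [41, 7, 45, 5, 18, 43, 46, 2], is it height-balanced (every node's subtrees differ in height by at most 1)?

Tree (level-order array): [41, 7, 45, 5, 18, 43, 46, 2]
Definition: a tree is height-balanced if, at every node, |h(left) - h(right)| <= 1 (empty subtree has height -1).
Bottom-up per-node check:
  node 2: h_left=-1, h_right=-1, diff=0 [OK], height=0
  node 5: h_left=0, h_right=-1, diff=1 [OK], height=1
  node 18: h_left=-1, h_right=-1, diff=0 [OK], height=0
  node 7: h_left=1, h_right=0, diff=1 [OK], height=2
  node 43: h_left=-1, h_right=-1, diff=0 [OK], height=0
  node 46: h_left=-1, h_right=-1, diff=0 [OK], height=0
  node 45: h_left=0, h_right=0, diff=0 [OK], height=1
  node 41: h_left=2, h_right=1, diff=1 [OK], height=3
All nodes satisfy the balance condition.
Result: Balanced


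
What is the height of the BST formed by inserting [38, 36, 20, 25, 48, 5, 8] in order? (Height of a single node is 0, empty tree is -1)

Insertion order: [38, 36, 20, 25, 48, 5, 8]
Tree (level-order array): [38, 36, 48, 20, None, None, None, 5, 25, None, 8]
Compute height bottom-up (empty subtree = -1):
  height(8) = 1 + max(-1, -1) = 0
  height(5) = 1 + max(-1, 0) = 1
  height(25) = 1 + max(-1, -1) = 0
  height(20) = 1 + max(1, 0) = 2
  height(36) = 1 + max(2, -1) = 3
  height(48) = 1 + max(-1, -1) = 0
  height(38) = 1 + max(3, 0) = 4
Height = 4


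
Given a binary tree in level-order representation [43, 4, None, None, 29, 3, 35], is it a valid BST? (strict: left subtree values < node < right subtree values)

Level-order array: [43, 4, None, None, 29, 3, 35]
Validate using subtree bounds (lo, hi): at each node, require lo < value < hi,
then recurse left with hi=value and right with lo=value.
Preorder trace (stopping at first violation):
  at node 43 with bounds (-inf, +inf): OK
  at node 4 with bounds (-inf, 43): OK
  at node 29 with bounds (4, 43): OK
  at node 3 with bounds (4, 29): VIOLATION
Node 3 violates its bound: not (4 < 3 < 29).
Result: Not a valid BST


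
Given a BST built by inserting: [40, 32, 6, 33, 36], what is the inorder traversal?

Tree insertion order: [40, 32, 6, 33, 36]
Tree (level-order array): [40, 32, None, 6, 33, None, None, None, 36]
Inorder traversal: [6, 32, 33, 36, 40]


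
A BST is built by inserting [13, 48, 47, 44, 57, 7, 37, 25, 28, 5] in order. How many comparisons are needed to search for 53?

Search path for 53: 13 -> 48 -> 57
Found: False
Comparisons: 3


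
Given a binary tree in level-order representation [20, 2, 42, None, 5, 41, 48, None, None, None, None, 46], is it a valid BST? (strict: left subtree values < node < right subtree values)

Level-order array: [20, 2, 42, None, 5, 41, 48, None, None, None, None, 46]
Validate using subtree bounds (lo, hi): at each node, require lo < value < hi,
then recurse left with hi=value and right with lo=value.
Preorder trace (stopping at first violation):
  at node 20 with bounds (-inf, +inf): OK
  at node 2 with bounds (-inf, 20): OK
  at node 5 with bounds (2, 20): OK
  at node 42 with bounds (20, +inf): OK
  at node 41 with bounds (20, 42): OK
  at node 48 with bounds (42, +inf): OK
  at node 46 with bounds (42, 48): OK
No violation found at any node.
Result: Valid BST


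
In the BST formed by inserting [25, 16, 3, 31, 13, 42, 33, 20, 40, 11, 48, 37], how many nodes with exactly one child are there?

Tree built from: [25, 16, 3, 31, 13, 42, 33, 20, 40, 11, 48, 37]
Tree (level-order array): [25, 16, 31, 3, 20, None, 42, None, 13, None, None, 33, 48, 11, None, None, 40, None, None, None, None, 37]
Rule: These are nodes with exactly 1 non-null child.
Per-node child counts:
  node 25: 2 child(ren)
  node 16: 2 child(ren)
  node 3: 1 child(ren)
  node 13: 1 child(ren)
  node 11: 0 child(ren)
  node 20: 0 child(ren)
  node 31: 1 child(ren)
  node 42: 2 child(ren)
  node 33: 1 child(ren)
  node 40: 1 child(ren)
  node 37: 0 child(ren)
  node 48: 0 child(ren)
Matching nodes: [3, 13, 31, 33, 40]
Count of nodes with exactly one child: 5


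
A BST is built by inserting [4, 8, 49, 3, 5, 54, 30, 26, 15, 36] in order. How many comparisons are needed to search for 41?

Search path for 41: 4 -> 8 -> 49 -> 30 -> 36
Found: False
Comparisons: 5


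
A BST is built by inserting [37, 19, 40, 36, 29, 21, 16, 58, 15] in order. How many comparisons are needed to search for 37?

Search path for 37: 37
Found: True
Comparisons: 1


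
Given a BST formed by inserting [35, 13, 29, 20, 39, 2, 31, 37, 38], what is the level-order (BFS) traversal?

Tree insertion order: [35, 13, 29, 20, 39, 2, 31, 37, 38]
Tree (level-order array): [35, 13, 39, 2, 29, 37, None, None, None, 20, 31, None, 38]
BFS from the root, enqueuing left then right child of each popped node:
  queue [35] -> pop 35, enqueue [13, 39], visited so far: [35]
  queue [13, 39] -> pop 13, enqueue [2, 29], visited so far: [35, 13]
  queue [39, 2, 29] -> pop 39, enqueue [37], visited so far: [35, 13, 39]
  queue [2, 29, 37] -> pop 2, enqueue [none], visited so far: [35, 13, 39, 2]
  queue [29, 37] -> pop 29, enqueue [20, 31], visited so far: [35, 13, 39, 2, 29]
  queue [37, 20, 31] -> pop 37, enqueue [38], visited so far: [35, 13, 39, 2, 29, 37]
  queue [20, 31, 38] -> pop 20, enqueue [none], visited so far: [35, 13, 39, 2, 29, 37, 20]
  queue [31, 38] -> pop 31, enqueue [none], visited so far: [35, 13, 39, 2, 29, 37, 20, 31]
  queue [38] -> pop 38, enqueue [none], visited so far: [35, 13, 39, 2, 29, 37, 20, 31, 38]
Result: [35, 13, 39, 2, 29, 37, 20, 31, 38]


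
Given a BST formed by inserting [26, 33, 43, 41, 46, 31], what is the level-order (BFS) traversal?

Tree insertion order: [26, 33, 43, 41, 46, 31]
Tree (level-order array): [26, None, 33, 31, 43, None, None, 41, 46]
BFS from the root, enqueuing left then right child of each popped node:
  queue [26] -> pop 26, enqueue [33], visited so far: [26]
  queue [33] -> pop 33, enqueue [31, 43], visited so far: [26, 33]
  queue [31, 43] -> pop 31, enqueue [none], visited so far: [26, 33, 31]
  queue [43] -> pop 43, enqueue [41, 46], visited so far: [26, 33, 31, 43]
  queue [41, 46] -> pop 41, enqueue [none], visited so far: [26, 33, 31, 43, 41]
  queue [46] -> pop 46, enqueue [none], visited so far: [26, 33, 31, 43, 41, 46]
Result: [26, 33, 31, 43, 41, 46]


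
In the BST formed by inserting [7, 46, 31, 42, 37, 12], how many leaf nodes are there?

Tree built from: [7, 46, 31, 42, 37, 12]
Tree (level-order array): [7, None, 46, 31, None, 12, 42, None, None, 37]
Rule: A leaf has 0 children.
Per-node child counts:
  node 7: 1 child(ren)
  node 46: 1 child(ren)
  node 31: 2 child(ren)
  node 12: 0 child(ren)
  node 42: 1 child(ren)
  node 37: 0 child(ren)
Matching nodes: [12, 37]
Count of leaf nodes: 2


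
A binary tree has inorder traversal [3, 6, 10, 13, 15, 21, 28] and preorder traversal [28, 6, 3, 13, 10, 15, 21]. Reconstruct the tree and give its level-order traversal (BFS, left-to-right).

Inorder:  [3, 6, 10, 13, 15, 21, 28]
Preorder: [28, 6, 3, 13, 10, 15, 21]
Algorithm: preorder visits root first, so consume preorder in order;
for each root, split the current inorder slice at that value into
left-subtree inorder and right-subtree inorder, then recurse.
Recursive splits:
  root=28; inorder splits into left=[3, 6, 10, 13, 15, 21], right=[]
  root=6; inorder splits into left=[3], right=[10, 13, 15, 21]
  root=3; inorder splits into left=[], right=[]
  root=13; inorder splits into left=[10], right=[15, 21]
  root=10; inorder splits into left=[], right=[]
  root=15; inorder splits into left=[], right=[21]
  root=21; inorder splits into left=[], right=[]
Reconstructed level-order: [28, 6, 3, 13, 10, 15, 21]


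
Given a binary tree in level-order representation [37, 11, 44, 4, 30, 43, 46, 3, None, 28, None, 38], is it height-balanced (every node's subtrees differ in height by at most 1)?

Tree (level-order array): [37, 11, 44, 4, 30, 43, 46, 3, None, 28, None, 38]
Definition: a tree is height-balanced if, at every node, |h(left) - h(right)| <= 1 (empty subtree has height -1).
Bottom-up per-node check:
  node 3: h_left=-1, h_right=-1, diff=0 [OK], height=0
  node 4: h_left=0, h_right=-1, diff=1 [OK], height=1
  node 28: h_left=-1, h_right=-1, diff=0 [OK], height=0
  node 30: h_left=0, h_right=-1, diff=1 [OK], height=1
  node 11: h_left=1, h_right=1, diff=0 [OK], height=2
  node 38: h_left=-1, h_right=-1, diff=0 [OK], height=0
  node 43: h_left=0, h_right=-1, diff=1 [OK], height=1
  node 46: h_left=-1, h_right=-1, diff=0 [OK], height=0
  node 44: h_left=1, h_right=0, diff=1 [OK], height=2
  node 37: h_left=2, h_right=2, diff=0 [OK], height=3
All nodes satisfy the balance condition.
Result: Balanced


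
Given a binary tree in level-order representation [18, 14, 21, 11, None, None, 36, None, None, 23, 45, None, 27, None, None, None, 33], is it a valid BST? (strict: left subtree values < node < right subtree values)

Level-order array: [18, 14, 21, 11, None, None, 36, None, None, 23, 45, None, 27, None, None, None, 33]
Validate using subtree bounds (lo, hi): at each node, require lo < value < hi,
then recurse left with hi=value and right with lo=value.
Preorder trace (stopping at first violation):
  at node 18 with bounds (-inf, +inf): OK
  at node 14 with bounds (-inf, 18): OK
  at node 11 with bounds (-inf, 14): OK
  at node 21 with bounds (18, +inf): OK
  at node 36 with bounds (21, +inf): OK
  at node 23 with bounds (21, 36): OK
  at node 27 with bounds (23, 36): OK
  at node 33 with bounds (27, 36): OK
  at node 45 with bounds (36, +inf): OK
No violation found at any node.
Result: Valid BST


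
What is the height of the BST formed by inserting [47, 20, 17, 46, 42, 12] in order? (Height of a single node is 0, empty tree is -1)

Insertion order: [47, 20, 17, 46, 42, 12]
Tree (level-order array): [47, 20, None, 17, 46, 12, None, 42]
Compute height bottom-up (empty subtree = -1):
  height(12) = 1 + max(-1, -1) = 0
  height(17) = 1 + max(0, -1) = 1
  height(42) = 1 + max(-1, -1) = 0
  height(46) = 1 + max(0, -1) = 1
  height(20) = 1 + max(1, 1) = 2
  height(47) = 1 + max(2, -1) = 3
Height = 3


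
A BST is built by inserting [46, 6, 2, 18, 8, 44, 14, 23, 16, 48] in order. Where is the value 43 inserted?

Starting tree (level order): [46, 6, 48, 2, 18, None, None, None, None, 8, 44, None, 14, 23, None, None, 16]
Insertion path: 46 -> 6 -> 18 -> 44 -> 23
Result: insert 43 as right child of 23
Final tree (level order): [46, 6, 48, 2, 18, None, None, None, None, 8, 44, None, 14, 23, None, None, 16, None, 43]


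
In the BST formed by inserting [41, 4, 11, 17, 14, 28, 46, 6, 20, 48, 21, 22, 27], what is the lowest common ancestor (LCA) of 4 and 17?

Tree insertion order: [41, 4, 11, 17, 14, 28, 46, 6, 20, 48, 21, 22, 27]
Tree (level-order array): [41, 4, 46, None, 11, None, 48, 6, 17, None, None, None, None, 14, 28, None, None, 20, None, None, 21, None, 22, None, 27]
In a BST, the LCA of p=4, q=17 is the first node v on the
root-to-leaf path with p <= v <= q (go left if both < v, right if both > v).
Walk from root:
  at 41: both 4 and 17 < 41, go left
  at 4: 4 <= 4 <= 17, this is the LCA
LCA = 4


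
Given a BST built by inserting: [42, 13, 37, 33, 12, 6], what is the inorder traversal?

Tree insertion order: [42, 13, 37, 33, 12, 6]
Tree (level-order array): [42, 13, None, 12, 37, 6, None, 33]
Inorder traversal: [6, 12, 13, 33, 37, 42]


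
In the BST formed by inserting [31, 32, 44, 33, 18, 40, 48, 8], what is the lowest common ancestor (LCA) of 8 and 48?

Tree insertion order: [31, 32, 44, 33, 18, 40, 48, 8]
Tree (level-order array): [31, 18, 32, 8, None, None, 44, None, None, 33, 48, None, 40]
In a BST, the LCA of p=8, q=48 is the first node v on the
root-to-leaf path with p <= v <= q (go left if both < v, right if both > v).
Walk from root:
  at 31: 8 <= 31 <= 48, this is the LCA
LCA = 31


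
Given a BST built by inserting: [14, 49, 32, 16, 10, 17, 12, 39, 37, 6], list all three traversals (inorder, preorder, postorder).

Tree insertion order: [14, 49, 32, 16, 10, 17, 12, 39, 37, 6]
Tree (level-order array): [14, 10, 49, 6, 12, 32, None, None, None, None, None, 16, 39, None, 17, 37]
Inorder (L, root, R): [6, 10, 12, 14, 16, 17, 32, 37, 39, 49]
Preorder (root, L, R): [14, 10, 6, 12, 49, 32, 16, 17, 39, 37]
Postorder (L, R, root): [6, 12, 10, 17, 16, 37, 39, 32, 49, 14]


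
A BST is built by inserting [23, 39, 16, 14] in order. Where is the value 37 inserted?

Starting tree (level order): [23, 16, 39, 14]
Insertion path: 23 -> 39
Result: insert 37 as left child of 39
Final tree (level order): [23, 16, 39, 14, None, 37]


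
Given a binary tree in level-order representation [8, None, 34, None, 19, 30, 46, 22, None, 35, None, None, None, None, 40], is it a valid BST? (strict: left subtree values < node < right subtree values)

Level-order array: [8, None, 34, None, 19, 30, 46, 22, None, 35, None, None, None, None, 40]
Validate using subtree bounds (lo, hi): at each node, require lo < value < hi,
then recurse left with hi=value and right with lo=value.
Preorder trace (stopping at first violation):
  at node 8 with bounds (-inf, +inf): OK
  at node 34 with bounds (8, +inf): OK
  at node 19 with bounds (34, +inf): VIOLATION
Node 19 violates its bound: not (34 < 19 < +inf).
Result: Not a valid BST


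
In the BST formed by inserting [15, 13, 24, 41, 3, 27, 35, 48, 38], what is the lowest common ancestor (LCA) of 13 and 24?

Tree insertion order: [15, 13, 24, 41, 3, 27, 35, 48, 38]
Tree (level-order array): [15, 13, 24, 3, None, None, 41, None, None, 27, 48, None, 35, None, None, None, 38]
In a BST, the LCA of p=13, q=24 is the first node v on the
root-to-leaf path with p <= v <= q (go left if both < v, right if both > v).
Walk from root:
  at 15: 13 <= 15 <= 24, this is the LCA
LCA = 15


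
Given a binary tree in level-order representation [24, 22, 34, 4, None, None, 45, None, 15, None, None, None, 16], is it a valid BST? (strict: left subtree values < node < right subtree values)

Level-order array: [24, 22, 34, 4, None, None, 45, None, 15, None, None, None, 16]
Validate using subtree bounds (lo, hi): at each node, require lo < value < hi,
then recurse left with hi=value and right with lo=value.
Preorder trace (stopping at first violation):
  at node 24 with bounds (-inf, +inf): OK
  at node 22 with bounds (-inf, 24): OK
  at node 4 with bounds (-inf, 22): OK
  at node 15 with bounds (4, 22): OK
  at node 16 with bounds (15, 22): OK
  at node 34 with bounds (24, +inf): OK
  at node 45 with bounds (34, +inf): OK
No violation found at any node.
Result: Valid BST


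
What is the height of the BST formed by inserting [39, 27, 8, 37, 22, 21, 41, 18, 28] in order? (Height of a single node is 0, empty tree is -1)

Insertion order: [39, 27, 8, 37, 22, 21, 41, 18, 28]
Tree (level-order array): [39, 27, 41, 8, 37, None, None, None, 22, 28, None, 21, None, None, None, 18]
Compute height bottom-up (empty subtree = -1):
  height(18) = 1 + max(-1, -1) = 0
  height(21) = 1 + max(0, -1) = 1
  height(22) = 1 + max(1, -1) = 2
  height(8) = 1 + max(-1, 2) = 3
  height(28) = 1 + max(-1, -1) = 0
  height(37) = 1 + max(0, -1) = 1
  height(27) = 1 + max(3, 1) = 4
  height(41) = 1 + max(-1, -1) = 0
  height(39) = 1 + max(4, 0) = 5
Height = 5


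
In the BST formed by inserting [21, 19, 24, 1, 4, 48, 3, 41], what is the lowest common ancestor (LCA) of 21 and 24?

Tree insertion order: [21, 19, 24, 1, 4, 48, 3, 41]
Tree (level-order array): [21, 19, 24, 1, None, None, 48, None, 4, 41, None, 3]
In a BST, the LCA of p=21, q=24 is the first node v on the
root-to-leaf path with p <= v <= q (go left if both < v, right if both > v).
Walk from root:
  at 21: 21 <= 21 <= 24, this is the LCA
LCA = 21


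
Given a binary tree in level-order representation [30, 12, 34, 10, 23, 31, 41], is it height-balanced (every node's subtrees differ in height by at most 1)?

Tree (level-order array): [30, 12, 34, 10, 23, 31, 41]
Definition: a tree is height-balanced if, at every node, |h(left) - h(right)| <= 1 (empty subtree has height -1).
Bottom-up per-node check:
  node 10: h_left=-1, h_right=-1, diff=0 [OK], height=0
  node 23: h_left=-1, h_right=-1, diff=0 [OK], height=0
  node 12: h_left=0, h_right=0, diff=0 [OK], height=1
  node 31: h_left=-1, h_right=-1, diff=0 [OK], height=0
  node 41: h_left=-1, h_right=-1, diff=0 [OK], height=0
  node 34: h_left=0, h_right=0, diff=0 [OK], height=1
  node 30: h_left=1, h_right=1, diff=0 [OK], height=2
All nodes satisfy the balance condition.
Result: Balanced


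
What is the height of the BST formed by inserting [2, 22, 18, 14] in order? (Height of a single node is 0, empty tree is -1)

Insertion order: [2, 22, 18, 14]
Tree (level-order array): [2, None, 22, 18, None, 14]
Compute height bottom-up (empty subtree = -1):
  height(14) = 1 + max(-1, -1) = 0
  height(18) = 1 + max(0, -1) = 1
  height(22) = 1 + max(1, -1) = 2
  height(2) = 1 + max(-1, 2) = 3
Height = 3


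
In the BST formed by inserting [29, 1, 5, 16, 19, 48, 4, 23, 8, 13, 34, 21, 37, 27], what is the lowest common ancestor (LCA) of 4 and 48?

Tree insertion order: [29, 1, 5, 16, 19, 48, 4, 23, 8, 13, 34, 21, 37, 27]
Tree (level-order array): [29, 1, 48, None, 5, 34, None, 4, 16, None, 37, None, None, 8, 19, None, None, None, 13, None, 23, None, None, 21, 27]
In a BST, the LCA of p=4, q=48 is the first node v on the
root-to-leaf path with p <= v <= q (go left if both < v, right if both > v).
Walk from root:
  at 29: 4 <= 29 <= 48, this is the LCA
LCA = 29


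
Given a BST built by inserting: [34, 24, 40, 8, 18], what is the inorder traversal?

Tree insertion order: [34, 24, 40, 8, 18]
Tree (level-order array): [34, 24, 40, 8, None, None, None, None, 18]
Inorder traversal: [8, 18, 24, 34, 40]


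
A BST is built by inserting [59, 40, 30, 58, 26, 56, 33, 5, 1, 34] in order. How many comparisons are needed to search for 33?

Search path for 33: 59 -> 40 -> 30 -> 33
Found: True
Comparisons: 4


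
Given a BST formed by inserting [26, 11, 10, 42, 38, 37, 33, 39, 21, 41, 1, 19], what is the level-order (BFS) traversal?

Tree insertion order: [26, 11, 10, 42, 38, 37, 33, 39, 21, 41, 1, 19]
Tree (level-order array): [26, 11, 42, 10, 21, 38, None, 1, None, 19, None, 37, 39, None, None, None, None, 33, None, None, 41]
BFS from the root, enqueuing left then right child of each popped node:
  queue [26] -> pop 26, enqueue [11, 42], visited so far: [26]
  queue [11, 42] -> pop 11, enqueue [10, 21], visited so far: [26, 11]
  queue [42, 10, 21] -> pop 42, enqueue [38], visited so far: [26, 11, 42]
  queue [10, 21, 38] -> pop 10, enqueue [1], visited so far: [26, 11, 42, 10]
  queue [21, 38, 1] -> pop 21, enqueue [19], visited so far: [26, 11, 42, 10, 21]
  queue [38, 1, 19] -> pop 38, enqueue [37, 39], visited so far: [26, 11, 42, 10, 21, 38]
  queue [1, 19, 37, 39] -> pop 1, enqueue [none], visited so far: [26, 11, 42, 10, 21, 38, 1]
  queue [19, 37, 39] -> pop 19, enqueue [none], visited so far: [26, 11, 42, 10, 21, 38, 1, 19]
  queue [37, 39] -> pop 37, enqueue [33], visited so far: [26, 11, 42, 10, 21, 38, 1, 19, 37]
  queue [39, 33] -> pop 39, enqueue [41], visited so far: [26, 11, 42, 10, 21, 38, 1, 19, 37, 39]
  queue [33, 41] -> pop 33, enqueue [none], visited so far: [26, 11, 42, 10, 21, 38, 1, 19, 37, 39, 33]
  queue [41] -> pop 41, enqueue [none], visited so far: [26, 11, 42, 10, 21, 38, 1, 19, 37, 39, 33, 41]
Result: [26, 11, 42, 10, 21, 38, 1, 19, 37, 39, 33, 41]


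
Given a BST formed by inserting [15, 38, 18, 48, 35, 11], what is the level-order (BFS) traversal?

Tree insertion order: [15, 38, 18, 48, 35, 11]
Tree (level-order array): [15, 11, 38, None, None, 18, 48, None, 35]
BFS from the root, enqueuing left then right child of each popped node:
  queue [15] -> pop 15, enqueue [11, 38], visited so far: [15]
  queue [11, 38] -> pop 11, enqueue [none], visited so far: [15, 11]
  queue [38] -> pop 38, enqueue [18, 48], visited so far: [15, 11, 38]
  queue [18, 48] -> pop 18, enqueue [35], visited so far: [15, 11, 38, 18]
  queue [48, 35] -> pop 48, enqueue [none], visited so far: [15, 11, 38, 18, 48]
  queue [35] -> pop 35, enqueue [none], visited so far: [15, 11, 38, 18, 48, 35]
Result: [15, 11, 38, 18, 48, 35]


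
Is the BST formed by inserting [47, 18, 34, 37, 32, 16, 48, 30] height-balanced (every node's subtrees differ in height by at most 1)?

Tree (level-order array): [47, 18, 48, 16, 34, None, None, None, None, 32, 37, 30]
Definition: a tree is height-balanced if, at every node, |h(left) - h(right)| <= 1 (empty subtree has height -1).
Bottom-up per-node check:
  node 16: h_left=-1, h_right=-1, diff=0 [OK], height=0
  node 30: h_left=-1, h_right=-1, diff=0 [OK], height=0
  node 32: h_left=0, h_right=-1, diff=1 [OK], height=1
  node 37: h_left=-1, h_right=-1, diff=0 [OK], height=0
  node 34: h_left=1, h_right=0, diff=1 [OK], height=2
  node 18: h_left=0, h_right=2, diff=2 [FAIL (|0-2|=2 > 1)], height=3
  node 48: h_left=-1, h_right=-1, diff=0 [OK], height=0
  node 47: h_left=3, h_right=0, diff=3 [FAIL (|3-0|=3 > 1)], height=4
Node 18 violates the condition: |0 - 2| = 2 > 1.
Result: Not balanced


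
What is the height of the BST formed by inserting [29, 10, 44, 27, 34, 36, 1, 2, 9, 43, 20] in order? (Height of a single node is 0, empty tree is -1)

Insertion order: [29, 10, 44, 27, 34, 36, 1, 2, 9, 43, 20]
Tree (level-order array): [29, 10, 44, 1, 27, 34, None, None, 2, 20, None, None, 36, None, 9, None, None, None, 43]
Compute height bottom-up (empty subtree = -1):
  height(9) = 1 + max(-1, -1) = 0
  height(2) = 1 + max(-1, 0) = 1
  height(1) = 1 + max(-1, 1) = 2
  height(20) = 1 + max(-1, -1) = 0
  height(27) = 1 + max(0, -1) = 1
  height(10) = 1 + max(2, 1) = 3
  height(43) = 1 + max(-1, -1) = 0
  height(36) = 1 + max(-1, 0) = 1
  height(34) = 1 + max(-1, 1) = 2
  height(44) = 1 + max(2, -1) = 3
  height(29) = 1 + max(3, 3) = 4
Height = 4


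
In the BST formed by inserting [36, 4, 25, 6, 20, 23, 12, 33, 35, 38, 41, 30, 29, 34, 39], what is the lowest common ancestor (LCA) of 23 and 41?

Tree insertion order: [36, 4, 25, 6, 20, 23, 12, 33, 35, 38, 41, 30, 29, 34, 39]
Tree (level-order array): [36, 4, 38, None, 25, None, 41, 6, 33, 39, None, None, 20, 30, 35, None, None, 12, 23, 29, None, 34]
In a BST, the LCA of p=23, q=41 is the first node v on the
root-to-leaf path with p <= v <= q (go left if both < v, right if both > v).
Walk from root:
  at 36: 23 <= 36 <= 41, this is the LCA
LCA = 36


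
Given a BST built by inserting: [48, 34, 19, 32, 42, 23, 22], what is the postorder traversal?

Tree insertion order: [48, 34, 19, 32, 42, 23, 22]
Tree (level-order array): [48, 34, None, 19, 42, None, 32, None, None, 23, None, 22]
Postorder traversal: [22, 23, 32, 19, 42, 34, 48]


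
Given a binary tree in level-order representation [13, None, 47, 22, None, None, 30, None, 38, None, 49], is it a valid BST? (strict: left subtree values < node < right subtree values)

Level-order array: [13, None, 47, 22, None, None, 30, None, 38, None, 49]
Validate using subtree bounds (lo, hi): at each node, require lo < value < hi,
then recurse left with hi=value and right with lo=value.
Preorder trace (stopping at first violation):
  at node 13 with bounds (-inf, +inf): OK
  at node 47 with bounds (13, +inf): OK
  at node 22 with bounds (13, 47): OK
  at node 30 with bounds (22, 47): OK
  at node 38 with bounds (30, 47): OK
  at node 49 with bounds (38, 47): VIOLATION
Node 49 violates its bound: not (38 < 49 < 47).
Result: Not a valid BST


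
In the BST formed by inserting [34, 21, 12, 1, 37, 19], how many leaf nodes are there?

Tree built from: [34, 21, 12, 1, 37, 19]
Tree (level-order array): [34, 21, 37, 12, None, None, None, 1, 19]
Rule: A leaf has 0 children.
Per-node child counts:
  node 34: 2 child(ren)
  node 21: 1 child(ren)
  node 12: 2 child(ren)
  node 1: 0 child(ren)
  node 19: 0 child(ren)
  node 37: 0 child(ren)
Matching nodes: [1, 19, 37]
Count of leaf nodes: 3


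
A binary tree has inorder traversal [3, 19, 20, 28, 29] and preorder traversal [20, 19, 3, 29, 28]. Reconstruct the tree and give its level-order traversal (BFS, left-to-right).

Inorder:  [3, 19, 20, 28, 29]
Preorder: [20, 19, 3, 29, 28]
Algorithm: preorder visits root first, so consume preorder in order;
for each root, split the current inorder slice at that value into
left-subtree inorder and right-subtree inorder, then recurse.
Recursive splits:
  root=20; inorder splits into left=[3, 19], right=[28, 29]
  root=19; inorder splits into left=[3], right=[]
  root=3; inorder splits into left=[], right=[]
  root=29; inorder splits into left=[28], right=[]
  root=28; inorder splits into left=[], right=[]
Reconstructed level-order: [20, 19, 29, 3, 28]


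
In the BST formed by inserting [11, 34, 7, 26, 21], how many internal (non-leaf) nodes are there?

Tree built from: [11, 34, 7, 26, 21]
Tree (level-order array): [11, 7, 34, None, None, 26, None, 21]
Rule: An internal node has at least one child.
Per-node child counts:
  node 11: 2 child(ren)
  node 7: 0 child(ren)
  node 34: 1 child(ren)
  node 26: 1 child(ren)
  node 21: 0 child(ren)
Matching nodes: [11, 34, 26]
Count of internal (non-leaf) nodes: 3
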